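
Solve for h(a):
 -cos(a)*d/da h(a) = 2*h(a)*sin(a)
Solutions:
 h(a) = C1*cos(a)^2


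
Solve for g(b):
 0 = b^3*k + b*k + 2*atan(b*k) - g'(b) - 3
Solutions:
 g(b) = C1 + b^4*k/4 + b^2*k/2 - 3*b + 2*Piecewise((b*atan(b*k) - log(b^2*k^2 + 1)/(2*k), Ne(k, 0)), (0, True))


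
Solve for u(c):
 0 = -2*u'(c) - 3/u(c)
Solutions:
 u(c) = -sqrt(C1 - 3*c)
 u(c) = sqrt(C1 - 3*c)


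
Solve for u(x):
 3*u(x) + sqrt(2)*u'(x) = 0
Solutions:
 u(x) = C1*exp(-3*sqrt(2)*x/2)


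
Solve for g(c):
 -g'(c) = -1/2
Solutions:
 g(c) = C1 + c/2


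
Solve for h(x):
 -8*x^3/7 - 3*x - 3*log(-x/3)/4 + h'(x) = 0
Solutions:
 h(x) = C1 + 2*x^4/7 + 3*x^2/2 + 3*x*log(-x)/4 + 3*x*(-log(3) - 1)/4


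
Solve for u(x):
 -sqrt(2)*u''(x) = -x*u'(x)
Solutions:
 u(x) = C1 + C2*erfi(2^(1/4)*x/2)


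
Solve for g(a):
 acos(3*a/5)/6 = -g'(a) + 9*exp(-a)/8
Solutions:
 g(a) = C1 - a*acos(3*a/5)/6 + sqrt(25 - 9*a^2)/18 - 9*exp(-a)/8


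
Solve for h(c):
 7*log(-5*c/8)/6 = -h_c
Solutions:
 h(c) = C1 - 7*c*log(-c)/6 + 7*c*(-log(5) + 1 + 3*log(2))/6


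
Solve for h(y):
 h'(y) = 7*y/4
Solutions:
 h(y) = C1 + 7*y^2/8


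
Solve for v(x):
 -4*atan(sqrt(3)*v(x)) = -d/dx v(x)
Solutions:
 Integral(1/atan(sqrt(3)*_y), (_y, v(x))) = C1 + 4*x


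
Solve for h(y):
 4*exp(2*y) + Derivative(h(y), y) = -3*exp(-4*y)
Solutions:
 h(y) = C1 - 2*exp(2*y) + 3*exp(-4*y)/4


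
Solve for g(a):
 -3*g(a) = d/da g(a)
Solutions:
 g(a) = C1*exp(-3*a)


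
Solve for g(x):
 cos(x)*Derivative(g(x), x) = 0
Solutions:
 g(x) = C1


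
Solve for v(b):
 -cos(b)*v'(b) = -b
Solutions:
 v(b) = C1 + Integral(b/cos(b), b)


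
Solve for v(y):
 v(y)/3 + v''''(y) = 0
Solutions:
 v(y) = (C1*sin(sqrt(2)*3^(3/4)*y/6) + C2*cos(sqrt(2)*3^(3/4)*y/6))*exp(-sqrt(2)*3^(3/4)*y/6) + (C3*sin(sqrt(2)*3^(3/4)*y/6) + C4*cos(sqrt(2)*3^(3/4)*y/6))*exp(sqrt(2)*3^(3/4)*y/6)


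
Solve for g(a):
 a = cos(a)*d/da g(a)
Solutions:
 g(a) = C1 + Integral(a/cos(a), a)


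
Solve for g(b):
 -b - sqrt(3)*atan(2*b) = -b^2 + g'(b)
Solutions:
 g(b) = C1 + b^3/3 - b^2/2 - sqrt(3)*(b*atan(2*b) - log(4*b^2 + 1)/4)


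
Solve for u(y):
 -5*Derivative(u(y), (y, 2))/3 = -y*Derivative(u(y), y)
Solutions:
 u(y) = C1 + C2*erfi(sqrt(30)*y/10)


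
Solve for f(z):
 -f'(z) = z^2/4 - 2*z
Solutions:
 f(z) = C1 - z^3/12 + z^2


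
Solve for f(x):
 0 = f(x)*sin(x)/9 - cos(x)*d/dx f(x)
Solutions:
 f(x) = C1/cos(x)^(1/9)


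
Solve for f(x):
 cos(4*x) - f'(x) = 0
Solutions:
 f(x) = C1 + sin(4*x)/4


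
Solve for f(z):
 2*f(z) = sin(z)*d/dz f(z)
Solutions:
 f(z) = C1*(cos(z) - 1)/(cos(z) + 1)


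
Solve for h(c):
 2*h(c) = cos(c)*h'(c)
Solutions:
 h(c) = C1*(sin(c) + 1)/(sin(c) - 1)


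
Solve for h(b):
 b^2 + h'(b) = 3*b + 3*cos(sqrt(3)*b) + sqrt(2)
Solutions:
 h(b) = C1 - b^3/3 + 3*b^2/2 + sqrt(2)*b + sqrt(3)*sin(sqrt(3)*b)


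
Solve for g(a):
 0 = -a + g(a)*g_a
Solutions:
 g(a) = -sqrt(C1 + a^2)
 g(a) = sqrt(C1 + a^2)


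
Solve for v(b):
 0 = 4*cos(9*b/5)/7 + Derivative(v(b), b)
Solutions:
 v(b) = C1 - 20*sin(9*b/5)/63


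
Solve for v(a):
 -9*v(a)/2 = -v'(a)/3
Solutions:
 v(a) = C1*exp(27*a/2)


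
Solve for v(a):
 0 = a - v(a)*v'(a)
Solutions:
 v(a) = -sqrt(C1 + a^2)
 v(a) = sqrt(C1 + a^2)


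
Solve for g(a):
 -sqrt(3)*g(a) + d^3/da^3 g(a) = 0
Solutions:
 g(a) = C3*exp(3^(1/6)*a) + (C1*sin(3^(2/3)*a/2) + C2*cos(3^(2/3)*a/2))*exp(-3^(1/6)*a/2)


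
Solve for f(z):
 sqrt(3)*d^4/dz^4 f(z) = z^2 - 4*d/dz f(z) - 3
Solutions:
 f(z) = C1 + C4*exp(-2^(2/3)*3^(5/6)*z/3) + z^3/12 - 3*z/4 + (C2*sin(2^(2/3)*3^(1/3)*z/2) + C3*cos(2^(2/3)*3^(1/3)*z/2))*exp(2^(2/3)*3^(5/6)*z/6)


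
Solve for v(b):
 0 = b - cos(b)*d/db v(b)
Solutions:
 v(b) = C1 + Integral(b/cos(b), b)


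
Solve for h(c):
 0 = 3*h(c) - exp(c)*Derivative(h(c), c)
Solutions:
 h(c) = C1*exp(-3*exp(-c))


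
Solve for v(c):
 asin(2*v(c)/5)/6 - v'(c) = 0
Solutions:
 Integral(1/asin(2*_y/5), (_y, v(c))) = C1 + c/6


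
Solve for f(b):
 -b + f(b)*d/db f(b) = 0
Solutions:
 f(b) = -sqrt(C1 + b^2)
 f(b) = sqrt(C1 + b^2)


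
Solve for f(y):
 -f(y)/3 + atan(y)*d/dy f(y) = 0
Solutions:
 f(y) = C1*exp(Integral(1/atan(y), y)/3)


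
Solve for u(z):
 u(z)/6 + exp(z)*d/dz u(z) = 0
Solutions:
 u(z) = C1*exp(exp(-z)/6)


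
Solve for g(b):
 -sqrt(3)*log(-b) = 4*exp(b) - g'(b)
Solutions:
 g(b) = C1 + sqrt(3)*b*log(-b) - sqrt(3)*b + 4*exp(b)


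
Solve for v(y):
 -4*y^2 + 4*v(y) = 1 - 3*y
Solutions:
 v(y) = y^2 - 3*y/4 + 1/4


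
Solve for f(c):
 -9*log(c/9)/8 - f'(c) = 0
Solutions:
 f(c) = C1 - 9*c*log(c)/8 + 9*c/8 + 9*c*log(3)/4


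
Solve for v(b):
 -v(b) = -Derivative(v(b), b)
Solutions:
 v(b) = C1*exp(b)


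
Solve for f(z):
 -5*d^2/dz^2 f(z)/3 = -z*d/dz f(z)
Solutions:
 f(z) = C1 + C2*erfi(sqrt(30)*z/10)


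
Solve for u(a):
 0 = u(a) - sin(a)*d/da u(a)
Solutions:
 u(a) = C1*sqrt(cos(a) - 1)/sqrt(cos(a) + 1)


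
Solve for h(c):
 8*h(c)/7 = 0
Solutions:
 h(c) = 0


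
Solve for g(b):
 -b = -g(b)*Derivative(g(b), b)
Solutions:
 g(b) = -sqrt(C1 + b^2)
 g(b) = sqrt(C1 + b^2)


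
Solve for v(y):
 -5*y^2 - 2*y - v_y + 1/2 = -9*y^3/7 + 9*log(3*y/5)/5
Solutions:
 v(y) = C1 + 9*y^4/28 - 5*y^3/3 - y^2 - 9*y*log(y)/5 - 9*y*log(3)/5 + 23*y/10 + 9*y*log(5)/5


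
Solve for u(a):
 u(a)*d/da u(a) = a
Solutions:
 u(a) = -sqrt(C1 + a^2)
 u(a) = sqrt(C1 + a^2)


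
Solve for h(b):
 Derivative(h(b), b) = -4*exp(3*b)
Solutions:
 h(b) = C1 - 4*exp(3*b)/3


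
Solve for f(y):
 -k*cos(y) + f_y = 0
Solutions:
 f(y) = C1 + k*sin(y)


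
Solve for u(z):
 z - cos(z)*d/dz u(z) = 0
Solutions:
 u(z) = C1 + Integral(z/cos(z), z)


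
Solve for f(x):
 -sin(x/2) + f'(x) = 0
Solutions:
 f(x) = C1 - 2*cos(x/2)


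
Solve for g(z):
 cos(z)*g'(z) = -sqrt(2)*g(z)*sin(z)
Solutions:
 g(z) = C1*cos(z)^(sqrt(2))


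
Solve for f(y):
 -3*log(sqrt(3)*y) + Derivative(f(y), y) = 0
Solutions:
 f(y) = C1 + 3*y*log(y) - 3*y + 3*y*log(3)/2


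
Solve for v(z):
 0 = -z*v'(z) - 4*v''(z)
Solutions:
 v(z) = C1 + C2*erf(sqrt(2)*z/4)


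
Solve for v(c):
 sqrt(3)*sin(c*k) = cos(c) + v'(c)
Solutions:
 v(c) = C1 - sin(c) - sqrt(3)*cos(c*k)/k


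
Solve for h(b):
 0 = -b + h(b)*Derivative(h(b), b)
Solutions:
 h(b) = -sqrt(C1 + b^2)
 h(b) = sqrt(C1 + b^2)


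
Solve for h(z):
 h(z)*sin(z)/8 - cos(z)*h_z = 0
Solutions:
 h(z) = C1/cos(z)^(1/8)


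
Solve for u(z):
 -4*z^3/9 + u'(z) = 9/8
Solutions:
 u(z) = C1 + z^4/9 + 9*z/8


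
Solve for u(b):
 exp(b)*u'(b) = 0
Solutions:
 u(b) = C1


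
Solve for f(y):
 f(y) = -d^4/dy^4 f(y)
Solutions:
 f(y) = (C1*sin(sqrt(2)*y/2) + C2*cos(sqrt(2)*y/2))*exp(-sqrt(2)*y/2) + (C3*sin(sqrt(2)*y/2) + C4*cos(sqrt(2)*y/2))*exp(sqrt(2)*y/2)


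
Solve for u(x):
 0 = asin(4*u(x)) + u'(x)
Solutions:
 Integral(1/asin(4*_y), (_y, u(x))) = C1 - x


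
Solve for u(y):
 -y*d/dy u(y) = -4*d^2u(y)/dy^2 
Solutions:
 u(y) = C1 + C2*erfi(sqrt(2)*y/4)


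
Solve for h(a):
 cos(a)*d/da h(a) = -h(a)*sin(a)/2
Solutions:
 h(a) = C1*sqrt(cos(a))


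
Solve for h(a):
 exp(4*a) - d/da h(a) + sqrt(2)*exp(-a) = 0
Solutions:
 h(a) = C1 + exp(4*a)/4 - sqrt(2)*exp(-a)


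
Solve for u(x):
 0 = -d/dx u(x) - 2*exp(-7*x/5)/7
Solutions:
 u(x) = C1 + 10*exp(-7*x/5)/49


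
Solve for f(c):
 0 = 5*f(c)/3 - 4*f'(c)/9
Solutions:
 f(c) = C1*exp(15*c/4)


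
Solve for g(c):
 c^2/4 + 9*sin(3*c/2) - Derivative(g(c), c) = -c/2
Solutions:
 g(c) = C1 + c^3/12 + c^2/4 - 6*cos(3*c/2)


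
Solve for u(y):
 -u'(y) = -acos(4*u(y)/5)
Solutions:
 Integral(1/acos(4*_y/5), (_y, u(y))) = C1 + y


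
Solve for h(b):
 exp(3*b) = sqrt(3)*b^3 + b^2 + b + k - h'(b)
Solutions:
 h(b) = C1 + sqrt(3)*b^4/4 + b^3/3 + b^2/2 + b*k - exp(3*b)/3


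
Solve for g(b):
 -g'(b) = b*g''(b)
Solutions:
 g(b) = C1 + C2*log(b)


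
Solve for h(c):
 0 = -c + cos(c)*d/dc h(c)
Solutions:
 h(c) = C1 + Integral(c/cos(c), c)


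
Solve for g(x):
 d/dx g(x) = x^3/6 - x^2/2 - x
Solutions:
 g(x) = C1 + x^4/24 - x^3/6 - x^2/2


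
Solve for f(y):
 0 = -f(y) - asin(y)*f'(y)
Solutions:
 f(y) = C1*exp(-Integral(1/asin(y), y))


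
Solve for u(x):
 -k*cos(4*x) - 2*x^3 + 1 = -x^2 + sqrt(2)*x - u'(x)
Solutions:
 u(x) = C1 + k*sin(4*x)/4 + x^4/2 - x^3/3 + sqrt(2)*x^2/2 - x


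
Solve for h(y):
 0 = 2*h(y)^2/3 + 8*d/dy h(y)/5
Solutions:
 h(y) = 12/(C1 + 5*y)


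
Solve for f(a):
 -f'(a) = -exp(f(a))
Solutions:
 f(a) = log(-1/(C1 + a))


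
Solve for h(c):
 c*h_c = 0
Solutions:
 h(c) = C1


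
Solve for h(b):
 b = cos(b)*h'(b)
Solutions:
 h(b) = C1 + Integral(b/cos(b), b)


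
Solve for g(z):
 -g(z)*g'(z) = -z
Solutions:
 g(z) = -sqrt(C1 + z^2)
 g(z) = sqrt(C1 + z^2)


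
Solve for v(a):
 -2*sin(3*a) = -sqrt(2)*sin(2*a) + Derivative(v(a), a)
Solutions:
 v(a) = C1 - sqrt(2)*cos(2*a)/2 + 2*cos(3*a)/3


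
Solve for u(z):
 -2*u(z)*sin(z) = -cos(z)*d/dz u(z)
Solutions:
 u(z) = C1/cos(z)^2


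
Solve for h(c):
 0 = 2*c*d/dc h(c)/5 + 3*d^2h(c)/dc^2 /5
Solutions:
 h(c) = C1 + C2*erf(sqrt(3)*c/3)


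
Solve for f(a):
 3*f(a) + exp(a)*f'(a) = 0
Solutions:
 f(a) = C1*exp(3*exp(-a))


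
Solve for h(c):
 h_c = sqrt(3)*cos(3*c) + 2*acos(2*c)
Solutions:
 h(c) = C1 + 2*c*acos(2*c) - sqrt(1 - 4*c^2) + sqrt(3)*sin(3*c)/3


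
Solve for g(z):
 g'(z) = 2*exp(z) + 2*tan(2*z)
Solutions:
 g(z) = C1 + 2*exp(z) - log(cos(2*z))


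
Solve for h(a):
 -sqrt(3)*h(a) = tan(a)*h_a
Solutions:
 h(a) = C1/sin(a)^(sqrt(3))


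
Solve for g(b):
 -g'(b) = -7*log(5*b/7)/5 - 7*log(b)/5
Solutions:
 g(b) = C1 + 14*b*log(b)/5 - 14*b/5 - 7*b*log(7)/5 + 7*b*log(5)/5


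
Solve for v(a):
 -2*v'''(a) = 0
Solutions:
 v(a) = C1 + C2*a + C3*a^2


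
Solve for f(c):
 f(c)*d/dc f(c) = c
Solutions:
 f(c) = -sqrt(C1 + c^2)
 f(c) = sqrt(C1 + c^2)


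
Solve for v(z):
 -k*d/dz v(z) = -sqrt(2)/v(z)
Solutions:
 v(z) = -sqrt(C1 + 2*sqrt(2)*z/k)
 v(z) = sqrt(C1 + 2*sqrt(2)*z/k)


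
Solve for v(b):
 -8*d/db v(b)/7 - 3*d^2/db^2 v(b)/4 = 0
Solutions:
 v(b) = C1 + C2*exp(-32*b/21)


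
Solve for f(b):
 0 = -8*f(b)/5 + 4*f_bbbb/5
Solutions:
 f(b) = C1*exp(-2^(1/4)*b) + C2*exp(2^(1/4)*b) + C3*sin(2^(1/4)*b) + C4*cos(2^(1/4)*b)


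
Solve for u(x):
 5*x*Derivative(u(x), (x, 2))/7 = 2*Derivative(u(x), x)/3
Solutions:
 u(x) = C1 + C2*x^(29/15)


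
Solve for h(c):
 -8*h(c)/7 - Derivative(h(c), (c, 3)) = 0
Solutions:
 h(c) = C3*exp(-2*7^(2/3)*c/7) + (C1*sin(sqrt(3)*7^(2/3)*c/7) + C2*cos(sqrt(3)*7^(2/3)*c/7))*exp(7^(2/3)*c/7)


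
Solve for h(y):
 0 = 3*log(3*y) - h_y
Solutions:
 h(y) = C1 + 3*y*log(y) - 3*y + y*log(27)


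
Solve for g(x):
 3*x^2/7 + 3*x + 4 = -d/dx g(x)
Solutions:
 g(x) = C1 - x^3/7 - 3*x^2/2 - 4*x


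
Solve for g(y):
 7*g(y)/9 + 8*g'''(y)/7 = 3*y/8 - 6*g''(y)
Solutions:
 g(y) = C1*exp(y*(-42 + 21*63^(1/3)/(2*sqrt(130) + 67)^(1/3) + 147^(1/3)*(2*sqrt(130) + 67)^(1/3))/24)*sin(3^(1/6)*7^(1/3)*y*(-3^(2/3)*7^(1/3)*(2*sqrt(130) + 67)^(1/3) + 63/(2*sqrt(130) + 67)^(1/3))/24) + C2*exp(y*(-42 + 21*63^(1/3)/(2*sqrt(130) + 67)^(1/3) + 147^(1/3)*(2*sqrt(130) + 67)^(1/3))/24)*cos(3^(1/6)*7^(1/3)*y*(-3^(2/3)*7^(1/3)*(2*sqrt(130) + 67)^(1/3) + 63/(2*sqrt(130) + 67)^(1/3))/24) + C3*exp(-y*(21*63^(1/3)/(2*sqrt(130) + 67)^(1/3) + 21 + 147^(1/3)*(2*sqrt(130) + 67)^(1/3))/12) + 27*y/56


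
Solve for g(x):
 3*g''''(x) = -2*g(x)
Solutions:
 g(x) = (C1*sin(6^(3/4)*x/6) + C2*cos(6^(3/4)*x/6))*exp(-6^(3/4)*x/6) + (C3*sin(6^(3/4)*x/6) + C4*cos(6^(3/4)*x/6))*exp(6^(3/4)*x/6)


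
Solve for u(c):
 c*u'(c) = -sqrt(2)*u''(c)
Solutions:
 u(c) = C1 + C2*erf(2^(1/4)*c/2)


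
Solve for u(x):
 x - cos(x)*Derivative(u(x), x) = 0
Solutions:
 u(x) = C1 + Integral(x/cos(x), x)


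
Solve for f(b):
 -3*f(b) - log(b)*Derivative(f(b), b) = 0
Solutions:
 f(b) = C1*exp(-3*li(b))


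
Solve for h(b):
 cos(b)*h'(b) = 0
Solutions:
 h(b) = C1


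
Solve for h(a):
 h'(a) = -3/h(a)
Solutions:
 h(a) = -sqrt(C1 - 6*a)
 h(a) = sqrt(C1 - 6*a)


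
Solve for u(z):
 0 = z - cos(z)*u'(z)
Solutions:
 u(z) = C1 + Integral(z/cos(z), z)


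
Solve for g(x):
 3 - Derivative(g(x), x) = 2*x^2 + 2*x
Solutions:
 g(x) = C1 - 2*x^3/3 - x^2 + 3*x


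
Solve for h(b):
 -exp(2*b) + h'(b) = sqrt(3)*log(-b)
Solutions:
 h(b) = C1 + sqrt(3)*b*log(-b) - sqrt(3)*b + exp(2*b)/2


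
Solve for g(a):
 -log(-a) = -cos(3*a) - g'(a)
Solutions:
 g(a) = C1 + a*log(-a) - a - sin(3*a)/3


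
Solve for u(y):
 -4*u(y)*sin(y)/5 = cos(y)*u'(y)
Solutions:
 u(y) = C1*cos(y)^(4/5)


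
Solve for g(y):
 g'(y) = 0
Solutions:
 g(y) = C1


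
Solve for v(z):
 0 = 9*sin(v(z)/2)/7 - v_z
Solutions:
 -9*z/7 + log(cos(v(z)/2) - 1) - log(cos(v(z)/2) + 1) = C1


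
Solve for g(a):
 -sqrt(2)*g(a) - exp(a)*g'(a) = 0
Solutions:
 g(a) = C1*exp(sqrt(2)*exp(-a))


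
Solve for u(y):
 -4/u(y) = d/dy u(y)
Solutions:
 u(y) = -sqrt(C1 - 8*y)
 u(y) = sqrt(C1 - 8*y)


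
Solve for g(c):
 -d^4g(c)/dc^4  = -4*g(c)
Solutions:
 g(c) = C1*exp(-sqrt(2)*c) + C2*exp(sqrt(2)*c) + C3*sin(sqrt(2)*c) + C4*cos(sqrt(2)*c)


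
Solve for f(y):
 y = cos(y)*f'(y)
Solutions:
 f(y) = C1 + Integral(y/cos(y), y)


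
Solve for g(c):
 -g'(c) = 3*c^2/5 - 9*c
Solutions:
 g(c) = C1 - c^3/5 + 9*c^2/2


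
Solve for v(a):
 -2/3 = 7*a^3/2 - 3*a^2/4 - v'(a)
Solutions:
 v(a) = C1 + 7*a^4/8 - a^3/4 + 2*a/3


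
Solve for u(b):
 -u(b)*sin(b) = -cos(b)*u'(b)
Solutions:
 u(b) = C1/cos(b)


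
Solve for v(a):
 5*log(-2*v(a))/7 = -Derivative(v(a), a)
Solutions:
 7*Integral(1/(log(-_y) + log(2)), (_y, v(a)))/5 = C1 - a


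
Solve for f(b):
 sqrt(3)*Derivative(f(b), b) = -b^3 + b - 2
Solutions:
 f(b) = C1 - sqrt(3)*b^4/12 + sqrt(3)*b^2/6 - 2*sqrt(3)*b/3


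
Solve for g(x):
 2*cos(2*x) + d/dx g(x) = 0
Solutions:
 g(x) = C1 - sin(2*x)


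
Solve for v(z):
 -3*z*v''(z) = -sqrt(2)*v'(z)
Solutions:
 v(z) = C1 + C2*z^(sqrt(2)/3 + 1)


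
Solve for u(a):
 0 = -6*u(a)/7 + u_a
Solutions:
 u(a) = C1*exp(6*a/7)


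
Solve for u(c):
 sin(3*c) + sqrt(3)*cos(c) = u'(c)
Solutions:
 u(c) = C1 + sqrt(3)*sin(c) - cos(3*c)/3


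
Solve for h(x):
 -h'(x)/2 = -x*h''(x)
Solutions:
 h(x) = C1 + C2*x^(3/2)


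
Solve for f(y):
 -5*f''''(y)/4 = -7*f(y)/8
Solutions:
 f(y) = C1*exp(-10^(3/4)*7^(1/4)*y/10) + C2*exp(10^(3/4)*7^(1/4)*y/10) + C3*sin(10^(3/4)*7^(1/4)*y/10) + C4*cos(10^(3/4)*7^(1/4)*y/10)


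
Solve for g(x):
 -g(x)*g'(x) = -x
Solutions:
 g(x) = -sqrt(C1 + x^2)
 g(x) = sqrt(C1 + x^2)


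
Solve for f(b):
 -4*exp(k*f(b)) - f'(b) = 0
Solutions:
 f(b) = Piecewise((log(1/(C1*k + 4*b*k))/k, Ne(k, 0)), (nan, True))
 f(b) = Piecewise((C1 - 4*b, Eq(k, 0)), (nan, True))


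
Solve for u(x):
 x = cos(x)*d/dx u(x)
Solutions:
 u(x) = C1 + Integral(x/cos(x), x)


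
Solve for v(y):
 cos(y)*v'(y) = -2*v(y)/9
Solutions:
 v(y) = C1*(sin(y) - 1)^(1/9)/(sin(y) + 1)^(1/9)


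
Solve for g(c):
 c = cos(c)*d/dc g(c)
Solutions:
 g(c) = C1 + Integral(c/cos(c), c)


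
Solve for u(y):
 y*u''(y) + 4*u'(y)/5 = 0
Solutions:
 u(y) = C1 + C2*y^(1/5)


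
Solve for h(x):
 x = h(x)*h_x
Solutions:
 h(x) = -sqrt(C1 + x^2)
 h(x) = sqrt(C1 + x^2)


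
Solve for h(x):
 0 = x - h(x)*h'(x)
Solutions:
 h(x) = -sqrt(C1 + x^2)
 h(x) = sqrt(C1 + x^2)


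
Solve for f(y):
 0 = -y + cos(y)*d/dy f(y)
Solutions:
 f(y) = C1 + Integral(y/cos(y), y)


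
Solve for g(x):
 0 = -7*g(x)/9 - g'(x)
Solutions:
 g(x) = C1*exp(-7*x/9)


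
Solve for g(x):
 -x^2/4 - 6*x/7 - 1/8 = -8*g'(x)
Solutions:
 g(x) = C1 + x^3/96 + 3*x^2/56 + x/64


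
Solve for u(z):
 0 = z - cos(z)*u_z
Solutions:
 u(z) = C1 + Integral(z/cos(z), z)


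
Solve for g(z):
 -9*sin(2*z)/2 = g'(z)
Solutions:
 g(z) = C1 + 9*cos(2*z)/4


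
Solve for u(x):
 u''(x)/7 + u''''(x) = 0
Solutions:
 u(x) = C1 + C2*x + C3*sin(sqrt(7)*x/7) + C4*cos(sqrt(7)*x/7)


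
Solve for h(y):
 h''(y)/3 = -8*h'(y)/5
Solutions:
 h(y) = C1 + C2*exp(-24*y/5)


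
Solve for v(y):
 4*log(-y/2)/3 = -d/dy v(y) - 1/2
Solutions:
 v(y) = C1 - 4*y*log(-y)/3 + y*(5 + 8*log(2))/6


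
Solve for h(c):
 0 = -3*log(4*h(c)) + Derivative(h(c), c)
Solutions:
 -Integral(1/(log(_y) + 2*log(2)), (_y, h(c)))/3 = C1 - c


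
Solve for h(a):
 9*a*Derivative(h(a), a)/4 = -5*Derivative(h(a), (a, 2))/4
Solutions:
 h(a) = C1 + C2*erf(3*sqrt(10)*a/10)


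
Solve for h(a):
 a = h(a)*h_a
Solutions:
 h(a) = -sqrt(C1 + a^2)
 h(a) = sqrt(C1 + a^2)


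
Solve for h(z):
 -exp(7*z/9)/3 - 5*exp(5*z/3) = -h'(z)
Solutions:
 h(z) = C1 + 3*exp(7*z/9)/7 + 3*exp(5*z/3)


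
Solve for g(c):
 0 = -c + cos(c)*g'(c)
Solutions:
 g(c) = C1 + Integral(c/cos(c), c)


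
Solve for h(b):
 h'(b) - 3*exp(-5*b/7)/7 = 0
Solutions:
 h(b) = C1 - 3*exp(-5*b/7)/5


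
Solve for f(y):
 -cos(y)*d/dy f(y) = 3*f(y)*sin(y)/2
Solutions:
 f(y) = C1*cos(y)^(3/2)


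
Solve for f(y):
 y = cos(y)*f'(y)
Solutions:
 f(y) = C1 + Integral(y/cos(y), y)


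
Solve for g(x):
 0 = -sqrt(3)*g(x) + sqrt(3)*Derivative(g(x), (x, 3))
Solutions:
 g(x) = C3*exp(x) + (C1*sin(sqrt(3)*x/2) + C2*cos(sqrt(3)*x/2))*exp(-x/2)


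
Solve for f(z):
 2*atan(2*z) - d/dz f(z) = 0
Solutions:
 f(z) = C1 + 2*z*atan(2*z) - log(4*z^2 + 1)/2


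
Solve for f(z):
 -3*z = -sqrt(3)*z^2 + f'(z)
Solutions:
 f(z) = C1 + sqrt(3)*z^3/3 - 3*z^2/2


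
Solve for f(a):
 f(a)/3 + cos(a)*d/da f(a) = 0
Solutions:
 f(a) = C1*(sin(a) - 1)^(1/6)/(sin(a) + 1)^(1/6)


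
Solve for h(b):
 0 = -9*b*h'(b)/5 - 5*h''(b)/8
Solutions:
 h(b) = C1 + C2*erf(6*b/5)


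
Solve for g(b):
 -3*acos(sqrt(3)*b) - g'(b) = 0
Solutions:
 g(b) = C1 - 3*b*acos(sqrt(3)*b) + sqrt(3)*sqrt(1 - 3*b^2)


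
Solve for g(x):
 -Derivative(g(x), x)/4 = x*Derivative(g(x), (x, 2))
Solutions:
 g(x) = C1 + C2*x^(3/4)


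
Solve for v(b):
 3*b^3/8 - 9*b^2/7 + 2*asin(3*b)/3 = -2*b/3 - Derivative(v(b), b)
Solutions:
 v(b) = C1 - 3*b^4/32 + 3*b^3/7 - b^2/3 - 2*b*asin(3*b)/3 - 2*sqrt(1 - 9*b^2)/9


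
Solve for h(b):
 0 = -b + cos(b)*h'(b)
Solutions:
 h(b) = C1 + Integral(b/cos(b), b)


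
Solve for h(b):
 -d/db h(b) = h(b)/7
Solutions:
 h(b) = C1*exp(-b/7)


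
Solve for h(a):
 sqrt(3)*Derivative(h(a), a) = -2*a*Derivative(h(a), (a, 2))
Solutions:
 h(a) = C1 + C2*a^(1 - sqrt(3)/2)


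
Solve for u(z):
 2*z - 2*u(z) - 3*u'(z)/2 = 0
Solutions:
 u(z) = C1*exp(-4*z/3) + z - 3/4


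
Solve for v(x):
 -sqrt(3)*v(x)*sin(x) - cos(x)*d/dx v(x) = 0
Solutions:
 v(x) = C1*cos(x)^(sqrt(3))


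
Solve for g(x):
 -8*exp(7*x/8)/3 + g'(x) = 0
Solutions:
 g(x) = C1 + 64*exp(7*x/8)/21


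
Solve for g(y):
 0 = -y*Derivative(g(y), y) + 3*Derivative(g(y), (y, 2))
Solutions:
 g(y) = C1 + C2*erfi(sqrt(6)*y/6)


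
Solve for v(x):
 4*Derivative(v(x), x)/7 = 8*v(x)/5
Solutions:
 v(x) = C1*exp(14*x/5)


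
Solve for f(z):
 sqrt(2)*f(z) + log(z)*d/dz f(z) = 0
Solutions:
 f(z) = C1*exp(-sqrt(2)*li(z))


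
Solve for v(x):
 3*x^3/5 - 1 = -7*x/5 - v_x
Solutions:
 v(x) = C1 - 3*x^4/20 - 7*x^2/10 + x


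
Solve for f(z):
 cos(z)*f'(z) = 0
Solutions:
 f(z) = C1


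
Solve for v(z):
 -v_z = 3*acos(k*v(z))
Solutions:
 Integral(1/acos(_y*k), (_y, v(z))) = C1 - 3*z


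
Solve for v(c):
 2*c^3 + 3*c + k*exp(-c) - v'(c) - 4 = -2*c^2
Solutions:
 v(c) = C1 + c^4/2 + 2*c^3/3 + 3*c^2/2 - 4*c - k*exp(-c)


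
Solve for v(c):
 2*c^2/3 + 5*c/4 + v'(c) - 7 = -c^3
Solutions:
 v(c) = C1 - c^4/4 - 2*c^3/9 - 5*c^2/8 + 7*c


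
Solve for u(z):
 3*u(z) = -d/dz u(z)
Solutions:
 u(z) = C1*exp(-3*z)


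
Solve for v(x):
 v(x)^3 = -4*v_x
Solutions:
 v(x) = -sqrt(2)*sqrt(-1/(C1 - x))
 v(x) = sqrt(2)*sqrt(-1/(C1 - x))


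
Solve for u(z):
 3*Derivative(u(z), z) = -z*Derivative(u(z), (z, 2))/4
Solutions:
 u(z) = C1 + C2/z^11


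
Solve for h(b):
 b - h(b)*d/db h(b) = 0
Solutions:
 h(b) = -sqrt(C1 + b^2)
 h(b) = sqrt(C1 + b^2)


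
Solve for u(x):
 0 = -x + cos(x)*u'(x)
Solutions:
 u(x) = C1 + Integral(x/cos(x), x)


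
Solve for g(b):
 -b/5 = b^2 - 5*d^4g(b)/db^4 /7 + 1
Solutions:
 g(b) = C1 + C2*b + C3*b^2 + C4*b^3 + 7*b^6/1800 + 7*b^5/3000 + 7*b^4/120


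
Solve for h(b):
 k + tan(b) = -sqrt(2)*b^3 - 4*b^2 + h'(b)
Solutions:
 h(b) = C1 + sqrt(2)*b^4/4 + 4*b^3/3 + b*k - log(cos(b))


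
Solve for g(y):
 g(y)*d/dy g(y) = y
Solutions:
 g(y) = -sqrt(C1 + y^2)
 g(y) = sqrt(C1 + y^2)


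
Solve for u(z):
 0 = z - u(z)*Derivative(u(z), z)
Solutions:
 u(z) = -sqrt(C1 + z^2)
 u(z) = sqrt(C1 + z^2)


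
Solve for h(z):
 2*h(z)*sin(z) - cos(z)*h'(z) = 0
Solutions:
 h(z) = C1/cos(z)^2


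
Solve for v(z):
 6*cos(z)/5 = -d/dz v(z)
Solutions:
 v(z) = C1 - 6*sin(z)/5


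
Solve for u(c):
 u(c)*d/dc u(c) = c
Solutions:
 u(c) = -sqrt(C1 + c^2)
 u(c) = sqrt(C1 + c^2)


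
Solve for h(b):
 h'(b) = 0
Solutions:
 h(b) = C1


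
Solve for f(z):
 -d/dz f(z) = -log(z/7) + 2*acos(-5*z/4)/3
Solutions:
 f(z) = C1 + z*log(z) - 2*z*acos(-5*z/4)/3 - z*log(7) - z - 2*sqrt(16 - 25*z^2)/15


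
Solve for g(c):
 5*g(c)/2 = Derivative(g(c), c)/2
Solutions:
 g(c) = C1*exp(5*c)


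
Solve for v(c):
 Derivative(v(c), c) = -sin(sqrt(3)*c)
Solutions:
 v(c) = C1 + sqrt(3)*cos(sqrt(3)*c)/3


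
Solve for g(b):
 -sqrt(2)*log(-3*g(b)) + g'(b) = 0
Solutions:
 -sqrt(2)*Integral(1/(log(-_y) + log(3)), (_y, g(b)))/2 = C1 - b


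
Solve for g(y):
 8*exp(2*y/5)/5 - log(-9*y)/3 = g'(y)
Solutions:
 g(y) = C1 - y*log(-y)/3 + y*(1 - 2*log(3))/3 + 4*exp(2*y/5)


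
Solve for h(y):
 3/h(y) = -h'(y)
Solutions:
 h(y) = -sqrt(C1 - 6*y)
 h(y) = sqrt(C1 - 6*y)


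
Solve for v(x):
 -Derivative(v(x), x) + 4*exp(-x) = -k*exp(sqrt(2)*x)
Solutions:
 v(x) = C1 + sqrt(2)*k*exp(sqrt(2)*x)/2 - 4*exp(-x)


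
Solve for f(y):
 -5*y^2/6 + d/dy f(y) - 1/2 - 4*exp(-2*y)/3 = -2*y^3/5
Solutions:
 f(y) = C1 - y^4/10 + 5*y^3/18 + y/2 - 2*exp(-2*y)/3


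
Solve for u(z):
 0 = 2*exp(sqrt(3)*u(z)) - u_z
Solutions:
 u(z) = sqrt(3)*(2*log(-1/(C1 + 2*z)) - log(3))/6


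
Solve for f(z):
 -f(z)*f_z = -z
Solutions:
 f(z) = -sqrt(C1 + z^2)
 f(z) = sqrt(C1 + z^2)


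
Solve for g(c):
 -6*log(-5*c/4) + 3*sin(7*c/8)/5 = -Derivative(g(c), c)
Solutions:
 g(c) = C1 + 6*c*log(-c) - 12*c*log(2) - 6*c + 6*c*log(5) + 24*cos(7*c/8)/35


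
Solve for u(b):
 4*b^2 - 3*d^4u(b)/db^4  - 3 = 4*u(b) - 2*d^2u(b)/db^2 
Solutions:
 u(b) = b^2 + (C1*sin(sqrt(2)*3^(3/4)*b*sin(atan(sqrt(11))/2)/3) + C2*cos(sqrt(2)*3^(3/4)*b*sin(atan(sqrt(11))/2)/3))*exp(-sqrt(2)*3^(3/4)*b*cos(atan(sqrt(11))/2)/3) + (C3*sin(sqrt(2)*3^(3/4)*b*sin(atan(sqrt(11))/2)/3) + C4*cos(sqrt(2)*3^(3/4)*b*sin(atan(sqrt(11))/2)/3))*exp(sqrt(2)*3^(3/4)*b*cos(atan(sqrt(11))/2)/3) + 1/4


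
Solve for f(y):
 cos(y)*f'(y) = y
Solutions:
 f(y) = C1 + Integral(y/cos(y), y)


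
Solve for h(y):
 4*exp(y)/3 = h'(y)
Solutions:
 h(y) = C1 + 4*exp(y)/3


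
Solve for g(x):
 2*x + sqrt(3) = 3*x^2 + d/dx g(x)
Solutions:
 g(x) = C1 - x^3 + x^2 + sqrt(3)*x


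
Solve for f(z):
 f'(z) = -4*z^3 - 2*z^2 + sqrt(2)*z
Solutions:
 f(z) = C1 - z^4 - 2*z^3/3 + sqrt(2)*z^2/2


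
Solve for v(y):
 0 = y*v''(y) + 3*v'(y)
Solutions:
 v(y) = C1 + C2/y^2


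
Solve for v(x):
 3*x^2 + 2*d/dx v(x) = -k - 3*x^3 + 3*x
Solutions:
 v(x) = C1 - k*x/2 - 3*x^4/8 - x^3/2 + 3*x^2/4


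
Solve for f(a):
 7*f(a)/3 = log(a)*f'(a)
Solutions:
 f(a) = C1*exp(7*li(a)/3)


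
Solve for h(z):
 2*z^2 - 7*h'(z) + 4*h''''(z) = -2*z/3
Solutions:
 h(z) = C1 + C4*exp(14^(1/3)*z/2) + 2*z^3/21 + z^2/21 + (C2*sin(14^(1/3)*sqrt(3)*z/4) + C3*cos(14^(1/3)*sqrt(3)*z/4))*exp(-14^(1/3)*z/4)


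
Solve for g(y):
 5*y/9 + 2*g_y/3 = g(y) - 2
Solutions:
 g(y) = C1*exp(3*y/2) + 5*y/9 + 64/27


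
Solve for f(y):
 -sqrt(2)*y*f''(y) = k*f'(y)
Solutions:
 f(y) = C1 + y^(-sqrt(2)*re(k)/2 + 1)*(C2*sin(sqrt(2)*log(y)*Abs(im(k))/2) + C3*cos(sqrt(2)*log(y)*im(k)/2))


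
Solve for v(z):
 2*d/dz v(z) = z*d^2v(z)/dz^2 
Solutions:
 v(z) = C1 + C2*z^3


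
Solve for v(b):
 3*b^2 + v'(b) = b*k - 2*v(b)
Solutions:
 v(b) = C1*exp(-2*b) - 3*b^2/2 + b*k/2 + 3*b/2 - k/4 - 3/4


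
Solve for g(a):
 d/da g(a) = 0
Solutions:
 g(a) = C1


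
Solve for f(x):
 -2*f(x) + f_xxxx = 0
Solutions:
 f(x) = C1*exp(-2^(1/4)*x) + C2*exp(2^(1/4)*x) + C3*sin(2^(1/4)*x) + C4*cos(2^(1/4)*x)


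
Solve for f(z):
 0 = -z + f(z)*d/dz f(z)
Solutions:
 f(z) = -sqrt(C1 + z^2)
 f(z) = sqrt(C1 + z^2)


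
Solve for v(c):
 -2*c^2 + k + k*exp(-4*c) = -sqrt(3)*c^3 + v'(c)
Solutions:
 v(c) = C1 + sqrt(3)*c^4/4 - 2*c^3/3 + c*k - k*exp(-4*c)/4


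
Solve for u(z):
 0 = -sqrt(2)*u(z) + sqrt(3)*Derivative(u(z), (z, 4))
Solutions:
 u(z) = C1*exp(-2^(1/8)*3^(7/8)*z/3) + C2*exp(2^(1/8)*3^(7/8)*z/3) + C3*sin(2^(1/8)*3^(7/8)*z/3) + C4*cos(2^(1/8)*3^(7/8)*z/3)


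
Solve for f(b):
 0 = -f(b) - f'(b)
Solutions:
 f(b) = C1*exp(-b)


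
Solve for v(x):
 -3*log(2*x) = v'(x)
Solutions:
 v(x) = C1 - 3*x*log(x) - x*log(8) + 3*x


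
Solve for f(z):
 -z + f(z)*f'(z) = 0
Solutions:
 f(z) = -sqrt(C1 + z^2)
 f(z) = sqrt(C1 + z^2)


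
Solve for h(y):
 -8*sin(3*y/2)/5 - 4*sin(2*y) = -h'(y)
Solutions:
 h(y) = C1 - 16*cos(3*y/2)/15 - 2*cos(2*y)


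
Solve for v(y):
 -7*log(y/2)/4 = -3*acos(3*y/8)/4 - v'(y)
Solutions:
 v(y) = C1 + 7*y*log(y)/4 - 3*y*acos(3*y/8)/4 - 7*y/4 - 7*y*log(2)/4 + sqrt(64 - 9*y^2)/4


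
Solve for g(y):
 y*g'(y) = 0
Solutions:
 g(y) = C1


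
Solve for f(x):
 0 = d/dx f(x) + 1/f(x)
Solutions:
 f(x) = -sqrt(C1 - 2*x)
 f(x) = sqrt(C1 - 2*x)


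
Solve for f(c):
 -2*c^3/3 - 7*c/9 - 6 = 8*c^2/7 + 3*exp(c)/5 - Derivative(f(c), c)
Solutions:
 f(c) = C1 + c^4/6 + 8*c^3/21 + 7*c^2/18 + 6*c + 3*exp(c)/5


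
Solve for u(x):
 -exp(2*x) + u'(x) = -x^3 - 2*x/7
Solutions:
 u(x) = C1 - x^4/4 - x^2/7 + exp(2*x)/2


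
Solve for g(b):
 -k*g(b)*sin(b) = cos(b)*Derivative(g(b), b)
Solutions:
 g(b) = C1*exp(k*log(cos(b)))


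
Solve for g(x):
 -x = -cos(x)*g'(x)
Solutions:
 g(x) = C1 + Integral(x/cos(x), x)


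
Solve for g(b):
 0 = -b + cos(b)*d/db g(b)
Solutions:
 g(b) = C1 + Integral(b/cos(b), b)


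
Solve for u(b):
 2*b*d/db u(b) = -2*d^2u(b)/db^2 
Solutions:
 u(b) = C1 + C2*erf(sqrt(2)*b/2)


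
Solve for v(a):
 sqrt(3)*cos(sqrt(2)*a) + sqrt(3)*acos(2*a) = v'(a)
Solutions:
 v(a) = C1 + sqrt(3)*(a*acos(2*a) - sqrt(1 - 4*a^2)/2) + sqrt(6)*sin(sqrt(2)*a)/2


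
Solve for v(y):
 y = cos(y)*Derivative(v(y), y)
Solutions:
 v(y) = C1 + Integral(y/cos(y), y)


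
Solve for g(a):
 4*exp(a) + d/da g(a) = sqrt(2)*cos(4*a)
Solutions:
 g(a) = C1 - 4*exp(a) + sqrt(2)*sin(4*a)/4


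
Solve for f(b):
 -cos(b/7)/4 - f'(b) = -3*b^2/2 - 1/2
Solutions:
 f(b) = C1 + b^3/2 + b/2 - 7*sin(b/7)/4


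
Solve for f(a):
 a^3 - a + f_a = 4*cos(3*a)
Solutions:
 f(a) = C1 - a^4/4 + a^2/2 + 4*sin(3*a)/3


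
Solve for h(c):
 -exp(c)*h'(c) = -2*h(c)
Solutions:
 h(c) = C1*exp(-2*exp(-c))


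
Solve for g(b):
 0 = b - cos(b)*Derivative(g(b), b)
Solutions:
 g(b) = C1 + Integral(b/cos(b), b)


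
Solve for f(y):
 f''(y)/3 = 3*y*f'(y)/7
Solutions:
 f(y) = C1 + C2*erfi(3*sqrt(14)*y/14)


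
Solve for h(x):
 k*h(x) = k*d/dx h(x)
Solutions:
 h(x) = C1*exp(x)


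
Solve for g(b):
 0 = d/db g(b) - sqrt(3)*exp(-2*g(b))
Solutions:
 g(b) = log(-sqrt(C1 + 2*sqrt(3)*b))
 g(b) = log(C1 + 2*sqrt(3)*b)/2


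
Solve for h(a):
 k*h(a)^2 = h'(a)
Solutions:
 h(a) = -1/(C1 + a*k)


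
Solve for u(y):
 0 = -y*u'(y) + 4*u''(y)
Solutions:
 u(y) = C1 + C2*erfi(sqrt(2)*y/4)


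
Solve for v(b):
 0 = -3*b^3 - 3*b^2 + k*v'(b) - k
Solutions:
 v(b) = C1 + 3*b^4/(4*k) + b^3/k + b


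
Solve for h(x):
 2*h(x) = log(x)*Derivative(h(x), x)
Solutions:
 h(x) = C1*exp(2*li(x))


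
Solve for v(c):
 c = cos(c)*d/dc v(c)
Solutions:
 v(c) = C1 + Integral(c/cos(c), c)


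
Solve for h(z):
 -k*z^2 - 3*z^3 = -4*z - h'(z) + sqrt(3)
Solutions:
 h(z) = C1 + k*z^3/3 + 3*z^4/4 - 2*z^2 + sqrt(3)*z


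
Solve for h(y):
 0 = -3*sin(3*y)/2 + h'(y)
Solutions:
 h(y) = C1 - cos(3*y)/2


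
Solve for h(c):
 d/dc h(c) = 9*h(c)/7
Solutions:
 h(c) = C1*exp(9*c/7)


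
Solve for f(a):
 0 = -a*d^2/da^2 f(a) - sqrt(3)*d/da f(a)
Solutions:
 f(a) = C1 + C2*a^(1 - sqrt(3))


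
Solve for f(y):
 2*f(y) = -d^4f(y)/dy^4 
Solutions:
 f(y) = (C1*sin(2^(3/4)*y/2) + C2*cos(2^(3/4)*y/2))*exp(-2^(3/4)*y/2) + (C3*sin(2^(3/4)*y/2) + C4*cos(2^(3/4)*y/2))*exp(2^(3/4)*y/2)


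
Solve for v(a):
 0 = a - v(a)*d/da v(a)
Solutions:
 v(a) = -sqrt(C1 + a^2)
 v(a) = sqrt(C1 + a^2)


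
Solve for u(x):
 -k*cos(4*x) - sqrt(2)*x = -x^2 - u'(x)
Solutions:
 u(x) = C1 + k*sin(4*x)/4 - x^3/3 + sqrt(2)*x^2/2


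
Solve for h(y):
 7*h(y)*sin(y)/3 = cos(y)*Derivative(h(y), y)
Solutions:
 h(y) = C1/cos(y)^(7/3)


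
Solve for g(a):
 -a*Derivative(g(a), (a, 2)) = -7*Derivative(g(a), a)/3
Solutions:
 g(a) = C1 + C2*a^(10/3)


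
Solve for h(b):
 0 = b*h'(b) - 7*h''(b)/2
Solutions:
 h(b) = C1 + C2*erfi(sqrt(7)*b/7)


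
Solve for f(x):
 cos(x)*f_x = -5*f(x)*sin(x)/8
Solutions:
 f(x) = C1*cos(x)^(5/8)


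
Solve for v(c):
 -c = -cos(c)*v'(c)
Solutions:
 v(c) = C1 + Integral(c/cos(c), c)


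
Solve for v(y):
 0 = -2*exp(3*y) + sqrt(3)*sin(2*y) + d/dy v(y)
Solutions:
 v(y) = C1 + 2*exp(3*y)/3 + sqrt(3)*cos(2*y)/2


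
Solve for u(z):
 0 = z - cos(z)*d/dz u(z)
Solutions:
 u(z) = C1 + Integral(z/cos(z), z)


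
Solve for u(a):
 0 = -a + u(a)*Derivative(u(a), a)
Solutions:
 u(a) = -sqrt(C1 + a^2)
 u(a) = sqrt(C1 + a^2)


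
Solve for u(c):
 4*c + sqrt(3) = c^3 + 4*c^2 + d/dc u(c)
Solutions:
 u(c) = C1 - c^4/4 - 4*c^3/3 + 2*c^2 + sqrt(3)*c


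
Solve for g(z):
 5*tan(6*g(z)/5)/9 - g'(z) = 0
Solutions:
 g(z) = -5*asin(C1*exp(2*z/3))/6 + 5*pi/6
 g(z) = 5*asin(C1*exp(2*z/3))/6


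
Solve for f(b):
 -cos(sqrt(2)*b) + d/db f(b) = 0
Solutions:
 f(b) = C1 + sqrt(2)*sin(sqrt(2)*b)/2


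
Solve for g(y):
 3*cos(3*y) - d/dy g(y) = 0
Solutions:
 g(y) = C1 + sin(3*y)


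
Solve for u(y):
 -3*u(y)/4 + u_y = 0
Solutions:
 u(y) = C1*exp(3*y/4)


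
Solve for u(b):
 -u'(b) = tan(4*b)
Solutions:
 u(b) = C1 + log(cos(4*b))/4


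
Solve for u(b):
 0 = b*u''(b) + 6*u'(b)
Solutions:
 u(b) = C1 + C2/b^5


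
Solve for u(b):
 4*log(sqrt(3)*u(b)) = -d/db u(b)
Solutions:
 Integral(1/(2*log(_y) + log(3)), (_y, u(b)))/2 = C1 - b


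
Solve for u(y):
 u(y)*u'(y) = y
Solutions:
 u(y) = -sqrt(C1 + y^2)
 u(y) = sqrt(C1 + y^2)


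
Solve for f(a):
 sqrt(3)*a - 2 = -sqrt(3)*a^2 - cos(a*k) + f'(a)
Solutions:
 f(a) = C1 + sqrt(3)*a^3/3 + sqrt(3)*a^2/2 - 2*a + sin(a*k)/k


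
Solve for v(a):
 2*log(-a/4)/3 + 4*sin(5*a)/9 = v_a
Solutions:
 v(a) = C1 + 2*a*log(-a)/3 - 4*a*log(2)/3 - 2*a/3 - 4*cos(5*a)/45


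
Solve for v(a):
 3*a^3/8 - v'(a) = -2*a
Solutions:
 v(a) = C1 + 3*a^4/32 + a^2


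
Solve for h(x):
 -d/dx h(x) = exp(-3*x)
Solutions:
 h(x) = C1 + exp(-3*x)/3


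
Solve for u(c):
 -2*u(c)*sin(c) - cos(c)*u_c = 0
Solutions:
 u(c) = C1*cos(c)^2


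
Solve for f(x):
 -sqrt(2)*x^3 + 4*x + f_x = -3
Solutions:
 f(x) = C1 + sqrt(2)*x^4/4 - 2*x^2 - 3*x


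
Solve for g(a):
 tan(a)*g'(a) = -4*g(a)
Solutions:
 g(a) = C1/sin(a)^4


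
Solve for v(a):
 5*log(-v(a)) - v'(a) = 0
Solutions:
 -li(-v(a)) = C1 + 5*a


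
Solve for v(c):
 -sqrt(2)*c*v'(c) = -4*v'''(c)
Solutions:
 v(c) = C1 + Integral(C2*airyai(sqrt(2)*c/2) + C3*airybi(sqrt(2)*c/2), c)


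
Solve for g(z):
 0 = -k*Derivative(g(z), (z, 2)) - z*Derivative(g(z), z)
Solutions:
 g(z) = C1 + C2*sqrt(k)*erf(sqrt(2)*z*sqrt(1/k)/2)


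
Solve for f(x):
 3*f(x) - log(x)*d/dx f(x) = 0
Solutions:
 f(x) = C1*exp(3*li(x))


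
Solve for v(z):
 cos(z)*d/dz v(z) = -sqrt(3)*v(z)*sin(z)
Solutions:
 v(z) = C1*cos(z)^(sqrt(3))


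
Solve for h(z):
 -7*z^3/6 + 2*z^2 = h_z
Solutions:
 h(z) = C1 - 7*z^4/24 + 2*z^3/3


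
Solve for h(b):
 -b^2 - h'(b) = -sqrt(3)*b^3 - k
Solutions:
 h(b) = C1 + sqrt(3)*b^4/4 - b^3/3 + b*k


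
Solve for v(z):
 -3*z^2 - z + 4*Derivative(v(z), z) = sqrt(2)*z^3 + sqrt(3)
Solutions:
 v(z) = C1 + sqrt(2)*z^4/16 + z^3/4 + z^2/8 + sqrt(3)*z/4


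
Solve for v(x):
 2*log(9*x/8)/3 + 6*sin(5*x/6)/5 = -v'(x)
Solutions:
 v(x) = C1 - 2*x*log(x)/3 - 4*x*log(3)/3 + 2*x/3 + 2*x*log(2) + 36*cos(5*x/6)/25


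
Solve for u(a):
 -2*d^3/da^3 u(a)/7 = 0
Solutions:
 u(a) = C1 + C2*a + C3*a^2


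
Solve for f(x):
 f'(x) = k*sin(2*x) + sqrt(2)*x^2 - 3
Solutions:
 f(x) = C1 - k*cos(2*x)/2 + sqrt(2)*x^3/3 - 3*x


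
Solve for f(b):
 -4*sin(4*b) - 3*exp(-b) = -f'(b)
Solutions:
 f(b) = C1 - cos(4*b) - 3*exp(-b)


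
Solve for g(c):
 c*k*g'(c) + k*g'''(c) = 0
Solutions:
 g(c) = C1 + Integral(C2*airyai(-c) + C3*airybi(-c), c)


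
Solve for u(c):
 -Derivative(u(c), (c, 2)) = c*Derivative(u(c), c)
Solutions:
 u(c) = C1 + C2*erf(sqrt(2)*c/2)


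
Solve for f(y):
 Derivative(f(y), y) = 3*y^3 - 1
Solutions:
 f(y) = C1 + 3*y^4/4 - y


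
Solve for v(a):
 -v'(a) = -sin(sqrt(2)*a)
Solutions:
 v(a) = C1 - sqrt(2)*cos(sqrt(2)*a)/2


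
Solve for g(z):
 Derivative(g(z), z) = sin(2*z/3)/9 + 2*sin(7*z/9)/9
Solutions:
 g(z) = C1 - cos(2*z/3)/6 - 2*cos(7*z/9)/7


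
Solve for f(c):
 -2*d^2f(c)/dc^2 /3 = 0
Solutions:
 f(c) = C1 + C2*c


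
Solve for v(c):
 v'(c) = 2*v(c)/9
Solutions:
 v(c) = C1*exp(2*c/9)


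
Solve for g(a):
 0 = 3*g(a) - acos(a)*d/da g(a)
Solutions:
 g(a) = C1*exp(3*Integral(1/acos(a), a))


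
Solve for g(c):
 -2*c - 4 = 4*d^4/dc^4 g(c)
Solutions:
 g(c) = C1 + C2*c + C3*c^2 + C4*c^3 - c^5/240 - c^4/24


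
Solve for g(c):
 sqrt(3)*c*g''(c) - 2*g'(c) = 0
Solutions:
 g(c) = C1 + C2*c^(1 + 2*sqrt(3)/3)


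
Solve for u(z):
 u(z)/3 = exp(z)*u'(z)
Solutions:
 u(z) = C1*exp(-exp(-z)/3)


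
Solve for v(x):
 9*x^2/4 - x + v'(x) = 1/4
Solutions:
 v(x) = C1 - 3*x^3/4 + x^2/2 + x/4


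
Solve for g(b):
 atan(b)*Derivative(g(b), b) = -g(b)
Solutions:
 g(b) = C1*exp(-Integral(1/atan(b), b))


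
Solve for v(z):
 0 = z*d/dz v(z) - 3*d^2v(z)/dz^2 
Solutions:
 v(z) = C1 + C2*erfi(sqrt(6)*z/6)


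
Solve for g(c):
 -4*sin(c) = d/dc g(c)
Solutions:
 g(c) = C1 + 4*cos(c)


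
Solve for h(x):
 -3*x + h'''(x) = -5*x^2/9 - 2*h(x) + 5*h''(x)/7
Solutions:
 h(x) = C1*exp(x*(25/(21*sqrt(189231) + 9136)^(1/3) + 10 + (21*sqrt(189231) + 9136)^(1/3))/42)*sin(sqrt(3)*x*(-(21*sqrt(189231) + 9136)^(1/3) + 25/(21*sqrt(189231) + 9136)^(1/3))/42) + C2*exp(x*(25/(21*sqrt(189231) + 9136)^(1/3) + 10 + (21*sqrt(189231) + 9136)^(1/3))/42)*cos(sqrt(3)*x*(-(21*sqrt(189231) + 9136)^(1/3) + 25/(21*sqrt(189231) + 9136)^(1/3))/42) + C3*exp(x*(-(21*sqrt(189231) + 9136)^(1/3) - 25/(21*sqrt(189231) + 9136)^(1/3) + 5)/21) - 5*x^2/18 + 3*x/2 - 25/126


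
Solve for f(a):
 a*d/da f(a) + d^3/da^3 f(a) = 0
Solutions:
 f(a) = C1 + Integral(C2*airyai(-a) + C3*airybi(-a), a)


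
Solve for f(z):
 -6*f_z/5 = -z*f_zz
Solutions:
 f(z) = C1 + C2*z^(11/5)


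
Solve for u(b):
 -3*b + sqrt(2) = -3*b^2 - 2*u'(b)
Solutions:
 u(b) = C1 - b^3/2 + 3*b^2/4 - sqrt(2)*b/2


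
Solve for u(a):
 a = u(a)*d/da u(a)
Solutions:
 u(a) = -sqrt(C1 + a^2)
 u(a) = sqrt(C1 + a^2)


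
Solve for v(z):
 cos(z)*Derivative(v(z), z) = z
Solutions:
 v(z) = C1 + Integral(z/cos(z), z)


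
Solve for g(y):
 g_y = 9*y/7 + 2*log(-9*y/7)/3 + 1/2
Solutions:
 g(y) = C1 + 9*y^2/14 + 2*y*log(-y)/3 + y*(-4*log(7) - 1 + 8*log(3))/6


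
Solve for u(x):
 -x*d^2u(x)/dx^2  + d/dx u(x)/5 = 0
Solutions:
 u(x) = C1 + C2*x^(6/5)


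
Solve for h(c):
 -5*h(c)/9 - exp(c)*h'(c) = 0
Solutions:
 h(c) = C1*exp(5*exp(-c)/9)


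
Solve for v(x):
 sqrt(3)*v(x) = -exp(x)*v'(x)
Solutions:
 v(x) = C1*exp(sqrt(3)*exp(-x))


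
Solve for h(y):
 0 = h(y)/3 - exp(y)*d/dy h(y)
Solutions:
 h(y) = C1*exp(-exp(-y)/3)


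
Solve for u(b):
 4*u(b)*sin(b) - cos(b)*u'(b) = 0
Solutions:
 u(b) = C1/cos(b)^4


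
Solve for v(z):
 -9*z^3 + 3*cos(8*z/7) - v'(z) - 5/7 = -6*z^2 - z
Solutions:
 v(z) = C1 - 9*z^4/4 + 2*z^3 + z^2/2 - 5*z/7 + 21*sin(8*z/7)/8


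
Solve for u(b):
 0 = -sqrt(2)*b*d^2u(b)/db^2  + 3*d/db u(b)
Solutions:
 u(b) = C1 + C2*b^(1 + 3*sqrt(2)/2)


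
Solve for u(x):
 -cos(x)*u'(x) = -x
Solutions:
 u(x) = C1 + Integral(x/cos(x), x)


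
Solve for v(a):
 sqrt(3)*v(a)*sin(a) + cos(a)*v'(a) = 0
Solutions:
 v(a) = C1*cos(a)^(sqrt(3))


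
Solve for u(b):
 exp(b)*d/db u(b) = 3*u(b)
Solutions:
 u(b) = C1*exp(-3*exp(-b))


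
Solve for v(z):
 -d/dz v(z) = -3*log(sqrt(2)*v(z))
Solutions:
 -2*Integral(1/(2*log(_y) + log(2)), (_y, v(z)))/3 = C1 - z


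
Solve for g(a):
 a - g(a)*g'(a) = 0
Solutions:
 g(a) = -sqrt(C1 + a^2)
 g(a) = sqrt(C1 + a^2)


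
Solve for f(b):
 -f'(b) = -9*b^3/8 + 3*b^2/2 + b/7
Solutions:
 f(b) = C1 + 9*b^4/32 - b^3/2 - b^2/14


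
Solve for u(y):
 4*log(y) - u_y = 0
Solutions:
 u(y) = C1 + 4*y*log(y) - 4*y


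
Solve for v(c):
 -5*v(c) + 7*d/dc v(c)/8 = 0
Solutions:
 v(c) = C1*exp(40*c/7)


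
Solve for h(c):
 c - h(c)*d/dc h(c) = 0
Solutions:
 h(c) = -sqrt(C1 + c^2)
 h(c) = sqrt(C1 + c^2)


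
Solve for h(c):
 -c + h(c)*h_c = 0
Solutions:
 h(c) = -sqrt(C1 + c^2)
 h(c) = sqrt(C1 + c^2)


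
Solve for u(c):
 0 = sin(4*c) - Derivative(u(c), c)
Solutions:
 u(c) = C1 - cos(4*c)/4


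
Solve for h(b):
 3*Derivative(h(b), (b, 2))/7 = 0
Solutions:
 h(b) = C1 + C2*b


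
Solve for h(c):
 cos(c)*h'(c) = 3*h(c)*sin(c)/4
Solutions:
 h(c) = C1/cos(c)^(3/4)


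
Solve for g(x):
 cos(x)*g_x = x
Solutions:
 g(x) = C1 + Integral(x/cos(x), x)


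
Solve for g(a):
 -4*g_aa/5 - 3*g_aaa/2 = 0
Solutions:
 g(a) = C1 + C2*a + C3*exp(-8*a/15)


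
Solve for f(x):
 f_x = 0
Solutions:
 f(x) = C1


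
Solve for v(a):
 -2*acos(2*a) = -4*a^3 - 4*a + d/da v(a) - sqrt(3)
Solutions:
 v(a) = C1 + a^4 + 2*a^2 - 2*a*acos(2*a) + sqrt(3)*a + sqrt(1 - 4*a^2)


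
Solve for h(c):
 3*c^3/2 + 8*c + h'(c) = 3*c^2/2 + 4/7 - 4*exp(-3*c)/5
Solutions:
 h(c) = C1 - 3*c^4/8 + c^3/2 - 4*c^2 + 4*c/7 + 4*exp(-3*c)/15


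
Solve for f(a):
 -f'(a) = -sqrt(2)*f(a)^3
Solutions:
 f(a) = -sqrt(2)*sqrt(-1/(C1 + sqrt(2)*a))/2
 f(a) = sqrt(2)*sqrt(-1/(C1 + sqrt(2)*a))/2


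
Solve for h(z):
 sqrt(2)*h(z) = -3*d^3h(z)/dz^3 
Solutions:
 h(z) = C3*exp(-2^(1/6)*3^(2/3)*z/3) + (C1*sin(6^(1/6)*z/2) + C2*cos(6^(1/6)*z/2))*exp(2^(1/6)*3^(2/3)*z/6)


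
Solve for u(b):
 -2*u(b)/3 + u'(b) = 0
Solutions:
 u(b) = C1*exp(2*b/3)


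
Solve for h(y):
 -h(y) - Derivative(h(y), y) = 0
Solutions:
 h(y) = C1*exp(-y)
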